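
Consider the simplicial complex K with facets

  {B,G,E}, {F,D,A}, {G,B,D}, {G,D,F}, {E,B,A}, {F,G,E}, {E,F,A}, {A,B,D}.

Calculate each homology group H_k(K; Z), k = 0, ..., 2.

H_0 = Z,  H_1 = 0,  H_2 = Z.

Take the total order A < B < D < E < F < G on the vertex set. Then K (dimension 2) consists of the simplices:

  0-simplices (6): A, B, D, E, F, G
  1-simplices (12): AB, AD, AE, AF, BD, BE, BG, DF, DG, EF, EG, FG
  2-simplices (8): ABD, ABE, ADF, AEF, BDG, BEG, DFG, EFG

giving chain groups C_0 ≅ Z^6, C_1 ≅ Z^12, C_2 ≅ Z^8.

The boundary map ∂_1: C_1 → C_0 maps an edge to its endpoints' difference, ∂[p,q] = q − p.
The resulting 6×12 matrix has rank 5, and its Smith normal form has invariant factors (1,1,1,1,1).

∂_2: C_2 → C_1 maps a triangle to the signed sum of its edges. For instance
  ∂DFG = FG − DG + DF,
  ∂AEF = EF − AF + AE.
The 12×8 boundary matrix has rank 7 and Smith normal form diag(1,1,1,1,1,1,1).

Computing H_k = (kernel of ∂_k) / (image of ∂_{k+1}):

  H_0: rank C_0 − rank ∂_1 = 6 − 5 = 1, and the invariant factors of ∂_1 are all 1, so H_0 ≅ Z.
  H_1: rank ker ∂_1 − rank ∂_2 = (12 − 5) − 7 = 0, and the invariant factors of ∂_2 are all 1, so H_1 ≅ 0.
  H_2: rank ker ∂_2 − rank ∂_3 = (8 − 7) − 0 = 1, and there is no ∂_3, so H_2 ≅ Z.

As a check, the Euler characteristic is 6 − 12 + 8 = 2, which agrees with 1 − 0 + 1 = 2.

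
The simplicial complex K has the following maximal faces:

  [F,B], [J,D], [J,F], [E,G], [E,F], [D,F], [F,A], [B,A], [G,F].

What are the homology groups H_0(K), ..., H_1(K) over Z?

We work with the vertex ordering A < B < D < E < F < G < J. The simplices of K, each written with vertices in increasing order, are:

  0-simplices (7): A, B, D, E, F, G, J
  1-simplices (9): AB, AF, BF, DF, DJ, EF, EG, FG, FJ

giving chain groups C_0 ≅ Z^7, C_1 ≅ Z^9.

∂_1: C_1 → C_0 maps an edge to its endpoints' difference, ∂[p,q] = q − p. For instance
  ∂FG = G − F.
As a 7×9 matrix over Z this has rank 6, with invariant factors (1,1,1,1,1,1).

From H_k ≅ ker(∂_k) / im(∂_{k+1}) we obtain:

  H_0: rank C_0 − rank ∂_1 = 7 − 6 = 1, and the invariant factors of ∂_1 are all 1, so H_0 ≅ Z.
  H_1: rank ker ∂_1 − rank ∂_2 = (9 − 6) − 0 = 3, and there is no ∂_2, so H_1 ≅ Z^3.

H_0 ≅ Z,  H_1 ≅ Z^3.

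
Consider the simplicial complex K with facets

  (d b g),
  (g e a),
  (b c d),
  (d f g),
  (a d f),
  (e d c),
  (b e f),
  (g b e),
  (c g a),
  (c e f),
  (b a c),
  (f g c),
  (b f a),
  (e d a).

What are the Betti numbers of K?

b_0 = 1, b_1 = 2, b_2 = 1.

Take the total order a < b < c < d < e < f < g on the vertex set. Then K (dimension 2) consists of the simplices:

  0-simplices (7): a, b, c, d, e, f, g
  1-simplices (21): ab, ac, ad, ae, af, ag, bc, bd, be, bf, bg, cd, ce, cf, cg, de, df, dg, ef, eg, fg
  2-simplices (14): abc, abf, acg, ade, adf, aeg, bcd, bdg, bef, beg, cde, cef, cfg, dfg

so the chain groups are C_0 ≅ Z^7, C_1 ≅ Z^21, C_2 ≅ Z^14.

∂_1: C_1 → C_0 maps an edge to its endpoints' difference, ∂[p,q] = q − p. For instance
  ∂ab = b − a.
As a 7×21 matrix over Z this has rank 6, with invariant factors (1,1,1,1,1,1).

The boundary map ∂_2: C_2 → C_1 maps a triangle to the signed sum of its edges. For instance
  ∂aeg = eg − ag + ae,
  ∂bcd = cd − bd + bc.
The 21×14 boundary matrix has rank 13 and Smith normal form diag(1,1,1,1,1,1,1,1,1,1,1,1,1).

Reading off H_k = ker ∂_k / im ∂_{k+1}:

  H_0: rank C_0 − rank ∂_1 = 7 − 6 = 1, and the invariant factors of ∂_1 are all 1, so H_0 = Z.
  H_1: rank ker ∂_1 − rank ∂_2 = (21 − 6) − 13 = 2, and the invariant factors of ∂_2 are all 1, so H_1 = Z^2.
  H_2: rank ker ∂_2 − rank ∂_3 = (14 − 13) − 0 = 1, and there is no ∂_3, so H_2 = Z.

(K is a triangulation of the torus T^2.)

Hence the Betti numbers are b_0 = 1, b_1 = 2, b_2 = 1.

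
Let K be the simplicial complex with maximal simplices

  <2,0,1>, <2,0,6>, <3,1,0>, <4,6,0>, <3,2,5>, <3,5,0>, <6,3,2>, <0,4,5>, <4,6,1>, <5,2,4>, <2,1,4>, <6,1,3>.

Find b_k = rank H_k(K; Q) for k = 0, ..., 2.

b_0 = 1, b_1 = 0, b_2 = 0.

We work with the vertex ordering 0 < 1 < 2 < 3 < 4 < 5 < 6. The simplices of K, each written with vertices in increasing order, are:

  0-simplices (7): [0], [1], [2], [3], [4], [5], [6]
  1-simplices (18): [0,1], [0,2], [0,3], [0,4], [0,5], [0,6], [1,2], [1,3], [1,4], [1,6], [2,3], [2,4], [2,5], [2,6], [3,5], [3,6], [4,5], [4,6]
  2-simplices (12): [0,1,2], [0,1,3], [0,2,6], [0,3,5], [0,4,5], [0,4,6], [1,2,4], [1,3,6], [1,4,6], [2,3,5], [2,3,6], [2,4,5]

Hence C_0 ≅ Z^7, C_1 ≅ Z^18, C_2 ≅ Z^12.

The boundary map ∂_1: C_1 → C_0 maps an edge to its endpoints' difference, ∂[p,q] = q − p. For instance
  ∂[0,6] = [6] − [0].
This gives a 7×18 integer matrix of rank 6; reducing to Smith normal form yields diagonal entries (1,1,1,1,1,1).

The boundary map ∂_2: C_2 → C_1 sends each 2-simplex [p,q,r] to [q,r] − [p,r] + [p,q]. For instance
  ∂[0,1,2] = [1,2] − [0,2] + [0,1],
  ∂[0,1,3] = [1,3] − [0,3] + [0,1].
As a 18×12 matrix over Z this has rank 12, with invariant factors (1,1,1,1,1,1,1,1,1,1,1,2).

Computing H_k = (kernel of ∂_k) / (image of ∂_{k+1}):

  H_0: rank C_0 − rank ∂_1 = 7 − 6 = 1, and the invariant factors of ∂_1 are all 1, so H_0 = Z.
  H_1: rank ker ∂_1 − rank ∂_2 = (18 − 6) − 12 = 0, and ∂_2 has invariant factor 2 > 1, so H_1 = Z/2Z.
  H_2: rank ker ∂_2 − rank ∂_3 = (12 − 12) − 0 = 0, and there is no ∂_3, so H_2 = 0.

(K is a triangulation of the real projective plane RP^2.)

Hence the Betti numbers are b_0 = 1, b_1 = 0, b_2 = 0.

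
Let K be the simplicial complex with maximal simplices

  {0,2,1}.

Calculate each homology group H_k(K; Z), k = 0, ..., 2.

Take the total order 0 < 1 < 2 on the vertex set. Then K (dimension 2) consists of the simplices:

  0-simplices (3): [0], [1], [2]
  1-simplices (3): [0,1], [0,2], [1,2]
  2-simplices (1): [0,1,2]

Hence C_0 ≅ Z^3, C_1 ≅ Z^3, C_2 ≅ Z^1.

The boundary map ∂_1: C_1 → C_0 is given by ∂[p,q] = [q] − [p].
The resulting 3×3 matrix has rank 2, and its Smith normal form has invariant factors (1,1).

The boundary map ∂_2: C_2 → C_1 sends each 2-simplex [p,q,r] to [q,r] − [p,r] + [p,q]. For instance
  ∂[0,1,2] = [1,2] − [0,2] + [0,1].
As a 3×1 matrix over Z this has rank 1, with invariant factors (1).

Now H_k = ker ∂_k / im ∂_{k+1}, so:

  H_0: rank C_0 − rank ∂_1 = 3 − 2 = 1, and the invariant factors of ∂_1 are all 1, so H_0 = Z.
  H_1: rank ker ∂_1 − rank ∂_2 = (3 − 2) − 1 = 0, and the invariant factors of ∂_2 are all 1, so H_1 = 0.
  H_2: rank ker ∂_2 − rank ∂_3 = (1 − 1) − 0 = 0, and there is no ∂_3, so H_2 = 0.

As a check, the Euler characteristic is 3 − 3 + 1 = 1, which agrees with 1 − 0 + 0 = 1.
(K is a triangulation of the 2-simplex.)

H_0 ≅ Z,  H_1 = 0,  H_2 = 0.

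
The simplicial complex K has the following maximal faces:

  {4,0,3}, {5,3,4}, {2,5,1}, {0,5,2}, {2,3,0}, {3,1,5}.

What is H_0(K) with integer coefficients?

H_0 ≅ Z.

K has 6 vertices, 12 edges, 6 triangles.
rank ∂_0 = 0, rank ∂_1 = 5 ⇒ b_0 = 6 − 0 − 5 = 1; all invariant factors of ∂_1 are 1 so no torsion. So H_0 ≅ Z.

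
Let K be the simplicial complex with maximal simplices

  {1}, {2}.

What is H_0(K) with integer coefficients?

H_0 = Z^2.

Take the total order 1 < 2 on the vertex set. Then K (dimension 0) consists of the simplices:

  0-simplices (2): [1], [2]

Hence C_0 ≅ Z^2.

From H_k ≅ ker(∂_k) / im(∂_{k+1}) we obtain:

  H_0: rank C_0 − rank ∂_1 = 2 − 0 = 2, and there is no ∂_1, so H_0 = Z^2.

(K is a triangulation of a set of 2 points.)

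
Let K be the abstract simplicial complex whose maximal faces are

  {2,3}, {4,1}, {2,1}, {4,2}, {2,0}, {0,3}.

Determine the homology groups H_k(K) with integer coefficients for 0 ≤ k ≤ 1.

Order the vertices as 0 < 1 < 2 < 3 < 4. Listing each simplex with vertices in this order, K has dimension 1 with simplices:

  0-simplices (5): [0], [1], [2], [3], [4]
  1-simplices (6): [0,2], [0,3], [1,2], [1,4], [2,3], [2,4]

so the chain groups are C_0 ≅ Z^5, C_1 ≅ Z^6.

∂_1: C_1 → C_0 maps an edge to its endpoints' difference, ∂[p,q] = q − p. For instance
  ∂[2,4] = [4] − [2].
The 5×6 boundary matrix has rank 4 and Smith normal form diag(1,1,1,1).

Now H_k = ker ∂_k / im ∂_{k+1}, so:

  H_0: rank C_0 − rank ∂_1 = 5 − 4 = 1, and the invariant factors of ∂_1 are all 1, so H_0 ≅ Z.
  H_1: rank ker ∂_1 − rank ∂_2 = (6 − 4) − 0 = 2, and there is no ∂_2, so H_1 ≅ Z^2.

H_0 ≅ Z,  H_1 ≅ Z^2.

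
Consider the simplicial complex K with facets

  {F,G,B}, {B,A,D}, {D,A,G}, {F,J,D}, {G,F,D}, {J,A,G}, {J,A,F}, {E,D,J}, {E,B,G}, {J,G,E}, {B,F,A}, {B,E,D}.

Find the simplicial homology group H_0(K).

H_0 = Z.

We work with the vertex ordering A < B < D < E < F < G < J. The simplices of K, each written with vertices in increasing order, are:

  0-simplices (7): A, B, D, E, F, G, J
  1-simplices (18): AB, AD, AF, AG, AJ, BD, BE, BF, BG, DE, DF, DG, DJ, EG, EJ, FG, FJ, GJ
  2-simplices (12): ABD, ABF, ADG, AFJ, AGJ, BDE, BEG, BFG, DEJ, DFG, DFJ, EGJ

Hence C_0 ≅ Z^7, C_1 ≅ Z^18, C_2 ≅ Z^12.

The boundary map ∂_1: C_1 → C_0 sends each edge [p,q] (with p < q) to q − p. For instance
  ∂AG = G − A.
This gives a 7×18 integer matrix of rank 6; reducing to Smith normal form yields diagonal entries (1,1,1,1,1,1).

Boundary ∂_2: C_2 → C_1 maps a triangle to the signed sum of its edges. For instance
  ∂AFJ = FJ − AJ + AF,
  ∂DFG = FG − DG + DF.
The 18×12 boundary matrix has rank 12 and Smith normal form diag(1,1,1,1,1,1,1,1,1,1,1,2).

Reading off H_k = ker ∂_k / im ∂_{k+1}:

  H_0: rank C_0 − rank ∂_1 = 7 − 6 = 1, and the invariant factors of ∂_1 are all 1, so H_0 ≅ Z.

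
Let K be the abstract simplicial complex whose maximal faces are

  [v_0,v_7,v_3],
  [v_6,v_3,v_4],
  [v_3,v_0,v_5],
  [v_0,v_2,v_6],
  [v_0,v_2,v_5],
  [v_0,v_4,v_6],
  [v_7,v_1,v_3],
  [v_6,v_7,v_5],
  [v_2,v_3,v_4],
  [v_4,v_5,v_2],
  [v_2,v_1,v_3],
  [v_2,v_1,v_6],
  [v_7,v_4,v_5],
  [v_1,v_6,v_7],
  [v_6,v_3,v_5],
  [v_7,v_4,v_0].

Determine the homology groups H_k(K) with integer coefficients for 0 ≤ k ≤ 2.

H_0 = Z,  H_1 = Z^2,  H_2 = Z.

Take the total order v_0 < v_1 < v_2 < v_3 < v_4 < v_5 < v_6 < v_7 on the vertex set. Then K (dimension 2) consists of the simplices:

  0-simplices (8): [v_0], [v_1], [v_2], [v_3], [v_4], [v_5], [v_6], [v_7]
  1-simplices (24): (24 of them)
  2-simplices (16): (16 of them)

giving chain groups C_0 ≅ Z^8, C_1 ≅ Z^24, C_2 ≅ Z^16.

The boundary map ∂_1: C_1 → C_0 is given by ∂[p,q] = [q] − [p].
The 8×24 boundary matrix has rank 7 and Smith normal form diag(1,1,1,1,1,1,1).

Boundary ∂_2: C_2 → C_1 acts by ∂[p,q,r] = [q,r] − [p,r] + [p,q]. For instance
  ∂[v_0,v_4,v_6] = [v_4,v_6] − [v_0,v_6] + [v_0,v_4],
  ∂[v_0,v_3,v_5] = [v_3,v_5] − [v_0,v_5] + [v_0,v_3].
This gives a 24×16 integer matrix of rank 15; reducing to Smith normal form yields diagonal entries (1,1,1,1,1,1,1,1,1,1,1,1,1,1,1).

From H_k ≅ ker(∂_k) / im(∂_{k+1}) we obtain:

  H_0: rank C_0 − rank ∂_1 = 8 − 7 = 1, and the invariant factors of ∂_1 are all 1, so H_0 ≅ Z.
  H_1: rank ker ∂_1 − rank ∂_2 = (24 − 7) − 15 = 2, and the invariant factors of ∂_2 are all 1, so H_1 ≅ Z^2.
  H_2: rank ker ∂_2 − rank ∂_3 = (16 − 15) − 0 = 1, and there is no ∂_3, so H_2 ≅ Z.

(K is a triangulation of the torus T^2.)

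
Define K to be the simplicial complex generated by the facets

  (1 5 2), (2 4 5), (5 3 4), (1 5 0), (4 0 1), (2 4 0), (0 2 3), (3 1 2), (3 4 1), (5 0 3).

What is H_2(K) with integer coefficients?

H_2 = 0.

We work with the vertex ordering 0 < 1 < 2 < 3 < 4 < 5. The simplices of K, each written with vertices in increasing order, are:

  0-simplices (6): [0], [1], [2], [3], [4], [5]
  1-simplices (15): [0,1], [0,2], [0,3], [0,4], [0,5], [1,2], [1,3], [1,4], [1,5], [2,3], [2,4], [2,5], [3,4], [3,5], [4,5]
  2-simplices (10): [0,1,4], [0,1,5], [0,2,3], [0,2,4], [0,3,5], [1,2,3], [1,2,5], [1,3,4], [2,4,5], [3,4,5]

giving chain groups C_0 ≅ Z^6, C_1 ≅ Z^15, C_2 ≅ Z^10.

Boundary ∂_1: C_1 → C_0 maps an edge to its endpoints' difference, ∂[p,q] = q − p. For instance
  ∂[2,4] = [4] − [2].
As a 6×15 matrix over Z this has rank 5, with invariant factors (1,1,1,1,1).

Boundary ∂_2: C_2 → C_1 sends each 2-simplex [p,q,r] to [q,r] − [p,r] + [p,q]. For instance
  ∂[0,1,4] = [1,4] − [0,4] + [0,1],
  ∂[2,4,5] = [4,5] − [2,5] + [2,4].
The resulting 15×10 matrix has rank 10, and its Smith normal form has invariant factors (1,1,1,1,1,1,1,1,1,2).

Computing H_k = (kernel of ∂_k) / (image of ∂_{k+1}):

  H_2: rank ker ∂_2 − rank ∂_3 = (10 − 10) − 0 = 0, and there is no ∂_3, so H_2 ≅ 0.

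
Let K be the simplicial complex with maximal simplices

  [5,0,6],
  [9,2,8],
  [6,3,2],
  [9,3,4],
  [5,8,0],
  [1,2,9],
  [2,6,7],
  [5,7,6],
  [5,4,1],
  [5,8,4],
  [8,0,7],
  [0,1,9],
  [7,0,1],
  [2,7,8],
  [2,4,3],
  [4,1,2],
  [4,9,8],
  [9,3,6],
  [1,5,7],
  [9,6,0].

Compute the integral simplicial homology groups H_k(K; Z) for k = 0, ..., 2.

Take the total order 0 < 1 < 2 < 3 < 4 < 5 < 6 < 7 < 8 < 9 on the vertex set. Then K (dimension 2) consists of the simplices:

  0-simplices (10): [0], [1], [2], [3], [4], [5], [6], [7], [8], [9]
  1-simplices (30): (30 of them)
  2-simplices (20): (20 of them)

Hence C_0 ≅ Z^10, C_1 ≅ Z^30, C_2 ≅ Z^20.

∂_1: C_1 → C_0 maps an edge to its endpoints' difference, ∂[p,q] = q − p. For instance
  ∂[5,6] = [6] − [5].
As a 10×30 matrix over Z this has rank 9, with invariant factors (1,1,1,1,1,1,1,1,1).

Boundary ∂_2: C_2 → C_1 sends each 2-simplex [p,q,r] to [q,r] − [p,r] + [p,q]. For instance
  ∂[1,2,4] = [2,4] − [1,4] + [1,2],
  ∂[0,7,8] = [7,8] − [0,8] + [0,7].
This gives a 30×20 integer matrix of rank 20; reducing to Smith normal form yields diagonal entries (1,1,1,1,1,1,1,1,1,1,1,1,1,1,1,1,1,1,1,2).

Reading off H_k = ker ∂_k / im ∂_{k+1}:

  H_0: rank C_0 − rank ∂_1 = 10 − 9 = 1, and the invariant factors of ∂_1 are all 1, so H_0 = Z.
  H_1: rank ker ∂_1 − rank ∂_2 = (30 − 9) − 20 = 1, and ∂_2 has invariant factor 2 > 1, so H_1 = Z ⊕ Z/2.
  H_2: rank ker ∂_2 − rank ∂_3 = (20 − 20) − 0 = 0, and there is no ∂_3, so H_2 = 0.

H_0 ≅ Z,  H_1 ≅ Z ⊕ Z/2,  H_2 = 0.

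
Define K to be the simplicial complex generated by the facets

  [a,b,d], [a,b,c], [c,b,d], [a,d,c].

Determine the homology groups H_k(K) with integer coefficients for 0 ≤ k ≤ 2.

H_0 ≅ Z,  H_1 = 0,  H_2 ≅ Z.

Order the vertices as a < b < c < d. Listing each simplex with vertices in this order, K has dimension 2 with simplices:

  0-simplices (4): a, b, c, d
  1-simplices (6): ab, ac, ad, bc, bd, cd
  2-simplices (4): abc, abd, acd, bcd

giving chain groups C_0 ≅ Z^4, C_1 ≅ Z^6, C_2 ≅ Z^4.

Boundary ∂_1: C_1 → C_0 sends each edge [p,q] (with p < q) to q − p.
The resulting 4×6 matrix has rank 3, and its Smith normal form has invariant factors (1,1,1).

∂_2: C_2 → C_1 sends each 2-simplex [p,q,r] to [q,r] − [p,r] + [p,q]. For instance
  ∂abc = bc − ac + ab,
  ∂acd = cd − ad + ac.
This gives a 6×4 integer matrix of rank 3; reducing to Smith normal form yields diagonal entries (1,1,1).

Computing H_k = (kernel of ∂_k) / (image of ∂_{k+1}):

  H_0: rank C_0 − rank ∂_1 = 4 − 3 = 1, and the invariant factors of ∂_1 are all 1, so H_0 ≅ Z.
  H_1: rank ker ∂_1 − rank ∂_2 = (6 − 3) − 3 = 0, and the invariant factors of ∂_2 are all 1, so H_1 ≅ 0.
  H_2: rank ker ∂_2 − rank ∂_3 = (4 − 3) − 0 = 1, and there is no ∂_3, so H_2 ≅ Z.

As a check, the Euler characteristic is 4 − 6 + 4 = 2, which agrees with 1 − 0 + 1 = 2.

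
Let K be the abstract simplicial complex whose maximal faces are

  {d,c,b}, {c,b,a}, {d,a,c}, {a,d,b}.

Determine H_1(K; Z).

Fix the vertex order a < b < c < d and write every simplex with vertices in increasing order. Then dim K = 2 and the simplices of K are:

  0-simplices (4): a, b, c, d
  1-simplices (6): ab, ac, ad, bc, bd, cd
  2-simplices (4): abc, abd, acd, bcd

so the chain groups are C_0 ≅ Z^4, C_1 ≅ Z^6, C_2 ≅ Z^4.

∂_1: C_1 → C_0 sends each edge [p,q] (with p < q) to q − p. For instance
  ∂bd = d − b.
The 4×6 boundary matrix has rank 3 and Smith normal form diag(1,1,1).

The boundary map ∂_2: C_2 → C_1 maps a triangle to the signed sum of its edges. For instance
  ∂abd = bd − ad + ab,
  ∂abc = bc − ac + ab.
The 6×4 boundary matrix has rank 3 and Smith normal form diag(1,1,1).

Now H_k = ker ∂_k / im ∂_{k+1}, so:

  H_1: rank ker ∂_1 − rank ∂_2 = (6 − 3) − 3 = 0, and the invariant factors of ∂_2 are all 1, so H_1 = 0.

H_1 ≅ 0.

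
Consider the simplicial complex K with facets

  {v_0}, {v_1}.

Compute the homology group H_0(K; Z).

H_0 = Z^2.

Take the total order v_0 < v_1 on the vertex set. Then K (dimension 0) consists of the simplices:

  0-simplices (2): [v_0], [v_1]

Hence C_0 ≅ Z^2.

Now H_k = ker ∂_k / im ∂_{k+1}, so:

  H_0: rank C_0 − rank ∂_1 = 2 − 0 = 2, and there is no ∂_1, so H_0 = Z^2.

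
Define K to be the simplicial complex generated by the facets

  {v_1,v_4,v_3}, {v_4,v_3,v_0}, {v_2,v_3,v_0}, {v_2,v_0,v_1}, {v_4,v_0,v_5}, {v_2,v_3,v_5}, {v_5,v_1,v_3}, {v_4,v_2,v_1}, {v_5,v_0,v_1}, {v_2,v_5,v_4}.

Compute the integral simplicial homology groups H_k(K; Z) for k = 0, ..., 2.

H_0 = Z,  H_1 = Z/2,  H_2 = 0.

Order the vertices as v_0 < v_1 < v_2 < v_3 < v_4 < v_5. Listing each simplex with vertices in this order, K has dimension 2 with simplices:

  0-simplices (6): [v_0], [v_1], [v_2], [v_3], [v_4], [v_5]
  1-simplices (15): (15 of them)
  2-simplices (10): [v_0,v_1,v_2], [v_0,v_1,v_5], [v_0,v_2,v_3], [v_0,v_3,v_4], [v_0,v_4,v_5], [v_1,v_2,v_4], [v_1,v_3,v_4], [v_1,v_3,v_5], [v_2,v_3,v_5], [v_2,v_4,v_5]

Hence C_0 ≅ Z^6, C_1 ≅ Z^15, C_2 ≅ Z^10.

∂_1: C_1 → C_0 sends each edge [p,q] (with p < q) to q − p.
This gives a 6×15 integer matrix of rank 5; reducing to Smith normal form yields diagonal entries (1,1,1,1,1).

Boundary ∂_2: C_2 → C_1 maps a triangle to the signed sum of its edges. For instance
  ∂[v_1,v_3,v_4] = [v_3,v_4] − [v_1,v_4] + [v_1,v_3],
  ∂[v_1,v_2,v_4] = [v_2,v_4] − [v_1,v_4] + [v_1,v_2].
The 15×10 boundary matrix has rank 10 and Smith normal form diag(1,1,1,1,1,1,1,1,1,2).

From H_k ≅ ker(∂_k) / im(∂_{k+1}) we obtain:

  H_0: rank C_0 − rank ∂_1 = 6 − 5 = 1, and the invariant factors of ∂_1 are all 1, so H_0 ≅ Z.
  H_1: rank ker ∂_1 − rank ∂_2 = (15 − 5) − 10 = 0, and ∂_2 has invariant factor 2 > 1, so H_1 ≅ Z/2.
  H_2: rank ker ∂_2 − rank ∂_3 = (10 − 10) − 0 = 0, and there is no ∂_3, so H_2 ≅ 0.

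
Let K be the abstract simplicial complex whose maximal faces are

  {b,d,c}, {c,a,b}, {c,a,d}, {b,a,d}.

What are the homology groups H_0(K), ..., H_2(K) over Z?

We work with the vertex ordering a < b < c < d. The simplices of K, each written with vertices in increasing order, are:

  0-simplices (4): a, b, c, d
  1-simplices (6): ab, ac, ad, bc, bd, cd
  2-simplices (4): abc, abd, acd, bcd

giving chain groups C_0 ≅ Z^4, C_1 ≅ Z^6, C_2 ≅ Z^4.

Boundary ∂_1: C_1 → C_0 sends each edge [p,q] (with p < q) to q − p. For instance
  ∂bc = c − b.
The 4×6 boundary matrix has rank 3 and Smith normal form diag(1,1,1).

The boundary map ∂_2: C_2 → C_1 maps a triangle to the signed sum of its edges. For instance
  ∂bcd = cd − bd + bc,
  ∂abc = bc − ac + ab.
As a 6×4 matrix over Z this has rank 3, with invariant factors (1,1,1).

Now H_k = ker ∂_k / im ∂_{k+1}, so:

  H_0: rank C_0 − rank ∂_1 = 4 − 3 = 1, and the invariant factors of ∂_1 are all 1, so H_0 = Z.
  H_1: rank ker ∂_1 − rank ∂_2 = (6 − 3) − 3 = 0, and the invariant factors of ∂_2 are all 1, so H_1 = 0.
  H_2: rank ker ∂_2 − rank ∂_3 = (4 − 3) − 0 = 1, and there is no ∂_3, so H_2 = Z.

As a check, the Euler characteristic is 4 − 6 + 4 = 2, which agrees with 1 − 0 + 1 = 2.

H_0 = Z,  H_1 = 0,  H_2 = Z.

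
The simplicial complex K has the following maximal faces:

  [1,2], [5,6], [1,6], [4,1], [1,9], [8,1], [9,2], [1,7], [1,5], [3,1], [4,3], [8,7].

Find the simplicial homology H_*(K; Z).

H_0 = Z,  H_1 = Z^4.

K has 9 vertices, 12 edges.
rank ∂_0 = 0, rank ∂_1 = 8 ⇒ b_0 = 9 − 0 − 8 = 1; all invariant factors of ∂_1 are 1 so no torsion. So H_0 = Z.
rank ∂_1 = 8, rank ∂_2 = 0 ⇒ b_1 = 12 − 8 − 0 = 4. So H_1 = Z^4.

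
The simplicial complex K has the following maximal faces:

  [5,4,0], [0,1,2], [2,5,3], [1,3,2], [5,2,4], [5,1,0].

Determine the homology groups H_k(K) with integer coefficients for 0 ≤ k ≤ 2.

K has 6 vertices, 12 edges, 6 triangles.
rank ∂_0 = 0, rank ∂_1 = 5 ⇒ b_0 = 6 − 0 − 5 = 1; all invariant factors of ∂_1 are 1 so no torsion. So H_0 ≅ Z.
rank ∂_1 = 5, rank ∂_2 = 6 ⇒ b_1 = 12 − 5 − 6 = 1; all invariant factors of ∂_2 are 1 so no torsion. So H_1 ≅ Z.
rank ∂_2 = 6, rank ∂_3 = 0 ⇒ b_2 = 6 − 6 − 0 = 0. So H_2 ≅ 0.

H_0 = Z,  H_1 = Z,  H_2 = 0.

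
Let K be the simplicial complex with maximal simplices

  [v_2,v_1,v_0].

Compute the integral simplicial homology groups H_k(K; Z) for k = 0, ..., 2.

K has 3 vertices, 3 edges, 1 triangle.
rank ∂_0 = 0, rank ∂_1 = 2 ⇒ b_0 = 3 − 0 − 2 = 1; all invariant factors of ∂_1 are 1 so no torsion. So H_0 = Z.
rank ∂_1 = 2, rank ∂_2 = 1 ⇒ b_1 = 3 − 2 − 1 = 0; all invariant factors of ∂_2 are 1 so no torsion. So H_1 = 0.
rank ∂_2 = 1, rank ∂_3 = 0 ⇒ b_2 = 1 − 1 − 0 = 0. So H_2 = 0.

H_0 = Z,  H_1 = 0,  H_2 = 0.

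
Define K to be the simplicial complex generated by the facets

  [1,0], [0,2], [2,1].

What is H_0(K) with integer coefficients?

H_0 = Z.

Take the total order 0 < 1 < 2 on the vertex set. Then K (dimension 1) consists of the simplices:

  0-simplices (3): [0], [1], [2]
  1-simplices (3): [0,1], [0,2], [1,2]

Hence C_0 ≅ Z^3, C_1 ≅ Z^3.

Boundary ∂_1: C_1 → C_0 is given by ∂[p,q] = [q] − [p]. For instance
  ∂[1,2] = [2] − [1].
This gives a 3×3 integer matrix of rank 2; reducing to Smith normal form yields diagonal entries (1,1).

Reading off H_k = ker ∂_k / im ∂_{k+1}:

  H_0: rank C_0 − rank ∂_1 = 3 − 2 = 1, and the invariant factors of ∂_1 are all 1, so H_0 = Z.

(K is a triangulation of the circle S^1.)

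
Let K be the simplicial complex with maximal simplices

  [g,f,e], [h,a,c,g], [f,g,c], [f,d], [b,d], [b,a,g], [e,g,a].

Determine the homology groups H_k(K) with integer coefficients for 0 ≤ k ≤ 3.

H_0 ≅ Z,  H_1 ≅ Z,  H_2 = 0,  H_3 = 0.

Order the vertices as a < b < c < d < e < f < g < h. Listing each simplex with vertices in this order, K has dimension 3 with simplices:

  0-simplices (8): a, b, c, d, e, f, g, h
  1-simplices (15): ab, ac, ae, ag, ah, bd, bg, cf, cg, ch, df, ef, eg, fg, gh
  2-simplices (8): abg, acg, ach, aeg, agh, cfg, cgh, efg
  3-simplices (1): acgh

Hence C_0 ≅ Z^8, C_1 ≅ Z^15, C_2 ≅ Z^8, C_3 ≅ Z^1.

The boundary map ∂_1: C_1 → C_0 is given by ∂[p,q] = [q] − [p].
As a 8×15 matrix over Z this has rank 7, with invariant factors (1,1,1,1,1,1,1).

∂_2: C_2 → C_1 maps a triangle to the signed sum of its edges. For instance
  ∂agh = gh − ah + ag,
  ∂abg = bg − ag + ab.
The 15×8 boundary matrix has rank 7 and Smith normal form diag(1,1,1,1,1,1,1).

The boundary map ∂_3: C_3 → C_2 sends each 3-simplex σ to the alternating sum Σ_i (−1)^i (σ with its i-th vertex removed). For instance
  ∂acgh = cgh − agh + ach − acg.
As a 8×1 matrix over Z this has rank 1, with invariant factors (1).

From H_k ≅ ker(∂_k) / im(∂_{k+1}) we obtain:

  H_0: rank C_0 − rank ∂_1 = 8 − 7 = 1, and the invariant factors of ∂_1 are all 1, so H_0 ≅ Z.
  H_1: rank ker ∂_1 − rank ∂_2 = (15 − 7) − 7 = 1, and the invariant factors of ∂_2 are all 1, so H_1 ≅ Z.
  H_2: rank ker ∂_2 − rank ∂_3 = (8 − 7) − 1 = 0, and the invariant factors of ∂_3 are all 1, so H_2 ≅ 0.
  H_3: rank ker ∂_3 − rank ∂_4 = (1 − 1) − 0 = 0, and there is no ∂_4, so H_3 ≅ 0.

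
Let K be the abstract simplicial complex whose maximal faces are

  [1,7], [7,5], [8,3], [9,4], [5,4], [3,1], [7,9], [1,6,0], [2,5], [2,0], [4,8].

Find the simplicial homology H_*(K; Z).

H_0 ≅ Z,  H_1 ≅ Z^3,  H_2 = 0.

Take the total order 0 < 1 < 2 < 3 < 4 < 5 < 6 < 7 < 8 < 9 on the vertex set. Then K (dimension 2) consists of the simplices:

  0-simplices (10): [0], [1], [2], [3], [4], [5], [6], [7], [8], [9]
  1-simplices (13): [0,1], [0,2], [0,6], [1,3], [1,6], [1,7], [2,5], [3,8], [4,5], [4,8], [4,9], [5,7], [7,9]
  2-simplices (1): [0,1,6]

giving chain groups C_0 ≅ Z^10, C_1 ≅ Z^13, C_2 ≅ Z^1.

∂_1: C_1 → C_0 is given by ∂[p,q] = [q] − [p]. For instance
  ∂[4,8] = [8] − [4].
The resulting 10×13 matrix has rank 9, and its Smith normal form has invariant factors (1,1,1,1,1,1,1,1,1).

Boundary ∂_2: C_2 → C_1 acts by ∂[p,q,r] = [q,r] − [p,r] + [p,q]. For instance
  ∂[0,1,6] = [1,6] − [0,6] + [0,1].
The resulting 13×1 matrix has rank 1, and its Smith normal form has invariant factors (1).

Computing H_k = (kernel of ∂_k) / (image of ∂_{k+1}):

  H_0: rank C_0 − rank ∂_1 = 10 − 9 = 1, and the invariant factors of ∂_1 are all 1, so H_0 ≅ Z.
  H_1: rank ker ∂_1 − rank ∂_2 = (13 − 9) − 1 = 3, and the invariant factors of ∂_2 are all 1, so H_1 ≅ Z^3.
  H_2: rank ker ∂_2 − rank ∂_3 = (1 − 1) − 0 = 0, and there is no ∂_3, so H_2 ≅ 0.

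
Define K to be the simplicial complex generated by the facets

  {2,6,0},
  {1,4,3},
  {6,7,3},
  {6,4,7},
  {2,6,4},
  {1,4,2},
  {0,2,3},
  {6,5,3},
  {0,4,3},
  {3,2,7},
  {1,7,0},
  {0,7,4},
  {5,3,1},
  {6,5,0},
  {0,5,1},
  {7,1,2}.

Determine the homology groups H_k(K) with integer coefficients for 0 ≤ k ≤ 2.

H_0 = Z,  H_1 = Z^2,  H_2 = Z.

We work with the vertex ordering 0 < 1 < 2 < 3 < 4 < 5 < 6 < 7. The simplices of K, each written with vertices in increasing order, are:

  0-simplices (8): [0], [1], [2], [3], [4], [5], [6], [7]
  1-simplices (24): (24 of them)
  2-simplices (16): [0,1,5], [0,1,7], [0,2,3], [0,2,6], [0,3,4], [0,4,7], [0,5,6], [1,2,4], [1,2,7], [1,3,4], [1,3,5], [2,3,7], [2,4,6], [3,5,6], [3,6,7], [4,6,7]

Hence C_0 ≅ Z^8, C_1 ≅ Z^24, C_2 ≅ Z^16.

Boundary ∂_1: C_1 → C_0 sends each edge [p,q] (with p < q) to q − p. For instance
  ∂[2,3] = [3] − [2].
The 8×24 boundary matrix has rank 7 and Smith normal form diag(1,1,1,1,1,1,1).

Boundary ∂_2: C_2 → C_1 sends each 2-simplex [p,q,r] to [q,r] − [p,r] + [p,q]. For instance
  ∂[1,3,4] = [3,4] − [1,4] + [1,3],
  ∂[0,2,6] = [2,6] − [0,6] + [0,2].
The 24×16 boundary matrix has rank 15 and Smith normal form diag(1,1,1,1,1,1,1,1,1,1,1,1,1,1,1).

Now H_k = ker ∂_k / im ∂_{k+1}, so:

  H_0: rank C_0 − rank ∂_1 = 8 − 7 = 1, and the invariant factors of ∂_1 are all 1, so H_0 ≅ Z.
  H_1: rank ker ∂_1 − rank ∂_2 = (24 − 7) − 15 = 2, and the invariant factors of ∂_2 are all 1, so H_1 ≅ Z^2.
  H_2: rank ker ∂_2 − rank ∂_3 = (16 − 15) − 0 = 1, and there is no ∂_3, so H_2 ≅ Z.

(K is a triangulation of the torus T^2.)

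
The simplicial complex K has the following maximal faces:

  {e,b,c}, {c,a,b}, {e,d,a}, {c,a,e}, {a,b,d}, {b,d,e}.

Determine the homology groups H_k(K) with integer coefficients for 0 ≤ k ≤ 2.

H_0 ≅ Z,  H_1 = 0,  H_2 ≅ Z.

Order the vertices as a < b < c < d < e. Listing each simplex with vertices in this order, K has dimension 2 with simplices:

  0-simplices (5): a, b, c, d, e
  1-simplices (9): ab, ac, ad, ae, bc, bd, be, ce, de
  2-simplices (6): abc, abd, ace, ade, bce, bde

so the chain groups are C_0 ≅ Z^5, C_1 ≅ Z^9, C_2 ≅ Z^6.

The boundary map ∂_1: C_1 → C_0 maps an edge to its endpoints' difference, ∂[p,q] = q − p.
As a 5×9 matrix over Z this has rank 4, with invariant factors (1,1,1,1).

∂_2: C_2 → C_1 acts by ∂[p,q,r] = [q,r] − [p,r] + [p,q]. For instance
  ∂ade = de − ae + ad,
  ∂abc = bc − ac + ab.
The resulting 9×6 matrix has rank 5, and its Smith normal form has invariant factors (1,1,1,1,1).

Reading off H_k = ker ∂_k / im ∂_{k+1}:

  H_0: rank C_0 − rank ∂_1 = 5 − 4 = 1, and the invariant factors of ∂_1 are all 1, so H_0 = Z.
  H_1: rank ker ∂_1 − rank ∂_2 = (9 − 4) − 5 = 0, and the invariant factors of ∂_2 are all 1, so H_1 = 0.
  H_2: rank ker ∂_2 − rank ∂_3 = (6 − 5) − 0 = 1, and there is no ∂_3, so H_2 = Z.

As a check, the Euler characteristic is 5 − 9 + 6 = 2, which agrees with 1 − 0 + 1 = 2.
(K is a triangulation of the 2-sphere S^2.)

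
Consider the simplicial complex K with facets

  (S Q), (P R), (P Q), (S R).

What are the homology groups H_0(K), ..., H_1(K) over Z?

Take the total order P < Q < R < S on the vertex set. Then K (dimension 1) consists of the simplices:

  0-simplices (4): P, Q, R, S
  1-simplices (4): PQ, PR, QS, RS

Hence C_0 ≅ Z^4, C_1 ≅ Z^4.

∂_1: C_1 → C_0 is given by ∂[p,q] = [q] − [p].
The 4×4 boundary matrix has rank 3 and Smith normal form diag(1,1,1).

From H_k ≅ ker(∂_k) / im(∂_{k+1}) we obtain:

  H_0: rank C_0 − rank ∂_1 = 4 − 3 = 1, and the invariant factors of ∂_1 are all 1, so H_0 ≅ Z.
  H_1: rank ker ∂_1 − rank ∂_2 = (4 − 3) − 0 = 1, and there is no ∂_2, so H_1 ≅ Z.

(K is a triangulation of the circle S^1.)

H_0 ≅ Z,  H_1 ≅ Z.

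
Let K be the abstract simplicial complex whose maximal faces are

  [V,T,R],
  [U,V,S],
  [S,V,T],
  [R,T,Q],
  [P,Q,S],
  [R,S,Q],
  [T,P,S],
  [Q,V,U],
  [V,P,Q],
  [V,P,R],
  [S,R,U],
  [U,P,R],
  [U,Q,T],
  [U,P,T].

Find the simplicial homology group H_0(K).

We work with the vertex ordering P < Q < R < S < T < U < V. The simplices of K, each written with vertices in increasing order, are:

  0-simplices (7): P, Q, R, S, T, U, V
  1-simplices (21): PQ, PR, PS, PT, PU, PV, QR, QS, QT, QU, QV, RS, RT, RU, RV, ST, SU, SV, TU, TV, UV
  2-simplices (14): PQS, PQV, PRU, PRV, PST, PTU, QRS, QRT, QTU, QUV, RSU, RTV, STV, SUV

so the chain groups are C_0 ≅ Z^7, C_1 ≅ Z^21, C_2 ≅ Z^14.

Boundary ∂_1: C_1 → C_0 maps an edge to its endpoints' difference, ∂[p,q] = q − p. For instance
  ∂RV = V − R.
This gives a 7×21 integer matrix of rank 6; reducing to Smith normal form yields diagonal entries (1,1,1,1,1,1).

Boundary ∂_2: C_2 → C_1 maps a triangle to the signed sum of its edges. For instance
  ∂QRS = RS − QS + QR,
  ∂PQV = QV − PV + PQ.
This gives a 21×14 integer matrix of rank 13; reducing to Smith normal form yields diagonal entries (1,1,1,1,1,1,1,1,1,1,1,1,1).

Computing H_k = (kernel of ∂_k) / (image of ∂_{k+1}):

  H_0: rank C_0 − rank ∂_1 = 7 − 6 = 1, and the invariant factors of ∂_1 are all 1, so H_0 = Z.

H_0 ≅ Z.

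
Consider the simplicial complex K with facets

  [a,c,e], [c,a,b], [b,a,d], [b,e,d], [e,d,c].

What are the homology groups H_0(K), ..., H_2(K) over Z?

H_0 ≅ Z,  H_1 ≅ Z,  H_2 = 0.

We work with the vertex ordering a < b < c < d < e. The simplices of K, each written with vertices in increasing order, are:

  0-simplices (5): a, b, c, d, e
  1-simplices (10): ab, ac, ad, ae, bc, bd, be, cd, ce, de
  2-simplices (5): abc, abd, ace, bde, cde

so the chain groups are C_0 ≅ Z^5, C_1 ≅ Z^10, C_2 ≅ Z^5.

The boundary map ∂_1: C_1 → C_0 maps an edge to its endpoints' difference, ∂[p,q] = q − p. For instance
  ∂bc = c − b.
The resulting 5×10 matrix has rank 4, and its Smith normal form has invariant factors (1,1,1,1).

∂_2: C_2 → C_1 acts by ∂[p,q,r] = [q,r] − [p,r] + [p,q]. For instance
  ∂abc = bc − ac + ab,
  ∂cde = de − ce + cd.
As a 10×5 matrix over Z this has rank 5, with invariant factors (1,1,1,1,1).

Computing H_k = (kernel of ∂_k) / (image of ∂_{k+1}):

  H_0: rank C_0 − rank ∂_1 = 5 − 4 = 1, and the invariant factors of ∂_1 are all 1, so H_0 = Z.
  H_1: rank ker ∂_1 − rank ∂_2 = (10 − 4) − 5 = 1, and the invariant factors of ∂_2 are all 1, so H_1 = Z.
  H_2: rank ker ∂_2 − rank ∂_3 = (5 − 5) − 0 = 0, and there is no ∂_3, so H_2 = 0.

(K is a triangulation of the Möbius band.)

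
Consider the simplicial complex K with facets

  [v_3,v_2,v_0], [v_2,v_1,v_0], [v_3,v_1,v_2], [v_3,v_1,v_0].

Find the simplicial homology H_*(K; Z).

H_0 ≅ Z,  H_1 = 0,  H_2 ≅ Z.

We work with the vertex ordering v_0 < v_1 < v_2 < v_3. The simplices of K, each written with vertices in increasing order, are:

  0-simplices (4): [v_0], [v_1], [v_2], [v_3]
  1-simplices (6): [v_0,v_1], [v_0,v_2], [v_0,v_3], [v_1,v_2], [v_1,v_3], [v_2,v_3]
  2-simplices (4): [v_0,v_1,v_2], [v_0,v_1,v_3], [v_0,v_2,v_3], [v_1,v_2,v_3]

so the chain groups are C_0 ≅ Z^4, C_1 ≅ Z^6, C_2 ≅ Z^4.

Boundary ∂_1: C_1 → C_0 sends each edge [p,q] (with p < q) to q − p. For instance
  ∂[v_0,v_2] = [v_2] − [v_0].
The 4×6 boundary matrix has rank 3 and Smith normal form diag(1,1,1).

∂_2: C_2 → C_1 acts by ∂[p,q,r] = [q,r] − [p,r] + [p,q]. For instance
  ∂[v_0,v_2,v_3] = [v_2,v_3] − [v_0,v_3] + [v_0,v_2],
  ∂[v_0,v_1,v_2] = [v_1,v_2] − [v_0,v_2] + [v_0,v_1].
The 6×4 boundary matrix has rank 3 and Smith normal form diag(1,1,1).

Computing H_k = (kernel of ∂_k) / (image of ∂_{k+1}):

  H_0: rank C_0 − rank ∂_1 = 4 − 3 = 1, and the invariant factors of ∂_1 are all 1, so H_0 ≅ Z.
  H_1: rank ker ∂_1 − rank ∂_2 = (6 − 3) − 3 = 0, and the invariant factors of ∂_2 are all 1, so H_1 ≅ 0.
  H_2: rank ker ∂_2 − rank ∂_3 = (4 − 3) − 0 = 1, and there is no ∂_3, so H_2 ≅ Z.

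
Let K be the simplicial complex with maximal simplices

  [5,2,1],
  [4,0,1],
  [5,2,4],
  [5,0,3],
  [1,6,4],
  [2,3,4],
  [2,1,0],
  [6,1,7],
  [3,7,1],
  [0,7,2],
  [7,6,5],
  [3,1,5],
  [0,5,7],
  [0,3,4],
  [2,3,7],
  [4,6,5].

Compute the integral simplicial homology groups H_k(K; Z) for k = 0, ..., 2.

Take the total order 0 < 1 < 2 < 3 < 4 < 5 < 6 < 7 on the vertex set. Then K (dimension 2) consists of the simplices:

  0-simplices (8): [0], [1], [2], [3], [4], [5], [6], [7]
  1-simplices (24): (24 of them)
  2-simplices (16): [0,1,2], [0,1,4], [0,2,7], [0,3,4], [0,3,5], [0,5,7], [1,2,5], [1,3,5], [1,3,7], [1,4,6], [1,6,7], [2,3,4], [2,3,7], [2,4,5], [4,5,6], [5,6,7]

giving chain groups C_0 ≅ Z^8, C_1 ≅ Z^24, C_2 ≅ Z^16.

∂_1: C_1 → C_0 sends each edge [p,q] (with p < q) to q − p. For instance
  ∂[3,5] = [5] − [3].
The 8×24 boundary matrix has rank 7 and Smith normal form diag(1,1,1,1,1,1,1).

The boundary map ∂_2: C_2 → C_1 sends each 2-simplex [p,q,r] to [q,r] − [p,r] + [p,q]. For instance
  ∂[2,3,4] = [3,4] − [2,4] + [2,3],
  ∂[0,3,4] = [3,4] − [0,4] + [0,3].
As a 24×16 matrix over Z this has rank 15, with invariant factors (1,1,1,1,1,1,1,1,1,1,1,1,1,1,1).

From H_k ≅ ker(∂_k) / im(∂_{k+1}) we obtain:

  H_0: rank C_0 − rank ∂_1 = 8 − 7 = 1, and the invariant factors of ∂_1 are all 1, so H_0 = Z.
  H_1: rank ker ∂_1 − rank ∂_2 = (24 − 7) − 15 = 2, and the invariant factors of ∂_2 are all 1, so H_1 = Z^2.
  H_2: rank ker ∂_2 − rank ∂_3 = (16 − 15) − 0 = 1, and there is no ∂_3, so H_2 = Z.

As a check, the Euler characteristic is 8 − 24 + 16 = 0, which agrees with 1 − 2 + 1 = 0.
(K is a triangulation of the torus T^2.)

H_0 ≅ Z,  H_1 ≅ Z^2,  H_2 ≅ Z.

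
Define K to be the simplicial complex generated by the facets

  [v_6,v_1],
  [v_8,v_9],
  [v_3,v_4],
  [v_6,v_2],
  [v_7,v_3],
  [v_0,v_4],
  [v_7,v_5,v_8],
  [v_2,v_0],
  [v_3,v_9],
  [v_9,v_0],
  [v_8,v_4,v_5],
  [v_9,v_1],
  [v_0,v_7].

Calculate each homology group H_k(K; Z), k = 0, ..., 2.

H_0 = Z,  H_1 = Z^5,  H_2 = 0.

K has 10 vertices, 16 edges, 2 triangles.
rank ∂_0 = 0, rank ∂_1 = 9 ⇒ b_0 = 10 − 0 − 9 = 1; all invariant factors of ∂_1 are 1 so no torsion. So H_0 = Z.
rank ∂_1 = 9, rank ∂_2 = 2 ⇒ b_1 = 16 − 9 − 2 = 5; all invariant factors of ∂_2 are 1 so no torsion. So H_1 = Z^5.
rank ∂_2 = 2, rank ∂_3 = 0 ⇒ b_2 = 2 − 2 − 0 = 0. So H_2 = 0.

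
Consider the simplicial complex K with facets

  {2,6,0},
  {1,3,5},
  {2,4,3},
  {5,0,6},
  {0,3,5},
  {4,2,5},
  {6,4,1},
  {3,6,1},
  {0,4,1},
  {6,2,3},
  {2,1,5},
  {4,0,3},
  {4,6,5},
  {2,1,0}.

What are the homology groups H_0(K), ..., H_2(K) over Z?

We work with the vertex ordering 0 < 1 < 2 < 3 < 4 < 5 < 6. The simplices of K, each written with vertices in increasing order, are:

  0-simplices (7): [0], [1], [2], [3], [4], [5], [6]
  1-simplices (21): [0,1], [0,2], [0,3], [0,4], [0,5], [0,6], [1,2], [1,3], [1,4], [1,5], [1,6], [2,3], [2,4], [2,5], [2,6], [3,4], [3,5], [3,6], [4,5], [4,6], [5,6]
  2-simplices (14): [0,1,2], [0,1,4], [0,2,6], [0,3,4], [0,3,5], [0,5,6], [1,2,5], [1,3,5], [1,3,6], [1,4,6], [2,3,4], [2,3,6], [2,4,5], [4,5,6]

Hence C_0 ≅ Z^7, C_1 ≅ Z^21, C_2 ≅ Z^14.

Boundary ∂_1: C_1 → C_0 maps an edge to its endpoints' difference, ∂[p,q] = q − p.
As a 7×21 matrix over Z this has rank 6, with invariant factors (1,1,1,1,1,1).

∂_2: C_2 → C_1 maps a triangle to the signed sum of its edges. For instance
  ∂[1,4,6] = [4,6] − [1,6] + [1,4],
  ∂[0,2,6] = [2,6] − [0,6] + [0,2].
As a 21×14 matrix over Z this has rank 13, with invariant factors (1,1,1,1,1,1,1,1,1,1,1,1,1).

From H_k ≅ ker(∂_k) / im(∂_{k+1}) we obtain:

  H_0: rank C_0 − rank ∂_1 = 7 − 6 = 1, and the invariant factors of ∂_1 are all 1, so H_0 ≅ Z.
  H_1: rank ker ∂_1 − rank ∂_2 = (21 − 6) − 13 = 2, and the invariant factors of ∂_2 are all 1, so H_1 ≅ Z^2.
  H_2: rank ker ∂_2 − rank ∂_3 = (14 − 13) − 0 = 1, and there is no ∂_3, so H_2 ≅ Z.

As a check, the Euler characteristic is 7 − 21 + 14 = 0, which agrees with 1 − 2 + 1 = 0.

H_0 = Z,  H_1 = Z^2,  H_2 = Z.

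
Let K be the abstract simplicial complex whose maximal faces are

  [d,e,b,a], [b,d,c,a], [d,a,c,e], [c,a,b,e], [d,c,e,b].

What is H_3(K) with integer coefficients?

H_3 = Z.

We work with the vertex ordering a < b < c < d < e. The simplices of K, each written with vertices in increasing order, are:

  0-simplices (5): a, b, c, d, e
  1-simplices (10): ab, ac, ad, ae, bc, bd, be, cd, ce, de
  2-simplices (10): abc, abd, abe, acd, ace, ade, bcd, bce, bde, cde
  3-simplices (5): abcd, abce, abde, acde, bcde

Hence C_0 ≅ Z^5, C_1 ≅ Z^10, C_2 ≅ Z^10, C_3 ≅ Z^5.

Boundary ∂_1: C_1 → C_0 is given by ∂[p,q] = [q] − [p]. For instance
  ∂be = e − b.
As a 5×10 matrix over Z this has rank 4, with invariant factors (1,1,1,1).

The boundary map ∂_2: C_2 → C_1 maps a triangle to the signed sum of its edges. For instance
  ∂cde = de − ce + cd,
  ∂acd = cd − ad + ac.
As a 10×10 matrix over Z this has rank 6, with invariant factors (1,1,1,1,1,1).

Boundary ∂_3: C_3 → C_2 sends each 3-simplex σ to the alternating sum Σ_i (−1)^i (σ with its i-th vertex removed). For instance
  ∂bcde = cde − bde + bce − bcd,
  ∂abce = bce − ace + abe − abc.
The resulting 10×5 matrix has rank 4, and its Smith normal form has invariant factors (1,1,1,1).

Reading off H_k = ker ∂_k / im ∂_{k+1}:

  H_3: rank ker ∂_3 − rank ∂_4 = (5 − 4) − 0 = 1, and there is no ∂_4, so H_3 ≅ Z.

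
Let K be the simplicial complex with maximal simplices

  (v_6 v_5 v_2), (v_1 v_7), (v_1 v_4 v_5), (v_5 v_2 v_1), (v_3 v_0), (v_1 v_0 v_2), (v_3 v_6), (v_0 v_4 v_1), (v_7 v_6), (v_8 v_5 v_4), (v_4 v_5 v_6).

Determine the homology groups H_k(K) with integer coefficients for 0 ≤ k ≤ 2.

H_0 = Z,  H_1 = Z^2,  H_2 = 0.

We work with the vertex ordering v_0 < v_1 < v_2 < v_3 < v_4 < v_5 < v_6 < v_7 < v_8. The simplices of K, each written with vertices in increasing order, are:

  0-simplices (9): [v_0], [v_1], [v_2], [v_3], [v_4], [v_5], [v_6], [v_7], [v_8]
  1-simplices (17): (17 of them)
  2-simplices (7): [v_0,v_1,v_2], [v_0,v_1,v_4], [v_1,v_2,v_5], [v_1,v_4,v_5], [v_2,v_5,v_6], [v_4,v_5,v_6], [v_4,v_5,v_8]

giving chain groups C_0 ≅ Z^9, C_1 ≅ Z^17, C_2 ≅ Z^7.

∂_1: C_1 → C_0 sends each edge [p,q] (with p < q) to q − p. For instance
  ∂[v_0,v_2] = [v_2] − [v_0].
This gives a 9×17 integer matrix of rank 8; reducing to Smith normal form yields diagonal entries (1,1,1,1,1,1,1,1).

Boundary ∂_2: C_2 → C_1 acts by ∂[p,q,r] = [q,r] − [p,r] + [p,q]. For instance
  ∂[v_0,v_1,v_2] = [v_1,v_2] − [v_0,v_2] + [v_0,v_1],
  ∂[v_4,v_5,v_8] = [v_5,v_8] − [v_4,v_8] + [v_4,v_5].
This gives a 17×7 integer matrix of rank 7; reducing to Smith normal form yields diagonal entries (1,1,1,1,1,1,1).

Reading off H_k = ker ∂_k / im ∂_{k+1}:

  H_0: rank C_0 − rank ∂_1 = 9 − 8 = 1, and the invariant factors of ∂_1 are all 1, so H_0 = Z.
  H_1: rank ker ∂_1 − rank ∂_2 = (17 − 8) − 7 = 2, and the invariant factors of ∂_2 are all 1, so H_1 = Z^2.
  H_2: rank ker ∂_2 − rank ∂_3 = (7 − 7) − 0 = 0, and there is no ∂_3, so H_2 = 0.

As a check, the Euler characteristic is 9 − 17 + 7 = -1, which agrees with 1 − 2 + 0 = -1.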